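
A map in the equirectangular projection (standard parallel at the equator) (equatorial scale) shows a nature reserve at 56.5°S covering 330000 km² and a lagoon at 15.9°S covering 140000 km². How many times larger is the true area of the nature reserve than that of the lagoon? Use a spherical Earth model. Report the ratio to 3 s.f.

1.35

On the plate carrée, areal scale = h·k = 1 × sec φ, so true area = apparent × cos φ.
True area of nature reserve: 330000 × cos(56.5°) = 330000 × 0.5519 = 182100 km².
True area of lagoon: 140000 × cos(15.9°) = 140000 × 0.9617 = 134600 km².
Ratio = 182100 / 134600 ≈ 1.35.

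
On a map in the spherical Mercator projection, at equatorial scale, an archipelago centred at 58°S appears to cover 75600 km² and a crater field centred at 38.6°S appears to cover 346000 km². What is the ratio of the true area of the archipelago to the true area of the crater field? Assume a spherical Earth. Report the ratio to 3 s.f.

Mercator's areal exaggeration is sec²φ; hence true area = (apparent area) · cos²φ.
True area of archipelago: 75600 × cos²(58°) = 75600 × 0.2808 = 21230 km².
True area of crater field: 346000 × cos²(38.6°) = 346000 × 0.6108 = 211300 km².
Ratio = 21230 / 211300 ≈ 0.100.

0.100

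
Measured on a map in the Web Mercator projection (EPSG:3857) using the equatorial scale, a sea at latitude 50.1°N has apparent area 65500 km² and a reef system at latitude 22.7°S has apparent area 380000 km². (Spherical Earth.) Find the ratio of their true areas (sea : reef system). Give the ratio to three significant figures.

0.0833

Since Mercator area scale is 1/cos²φ, the true area equals the apparent area multiplied by cos²φ.
True area of sea: 65500 × cos²(50.1°) = 65500 × 0.4115 = 26950 km².
True area of reef system: 380000 × cos²(22.7°) = 380000 × 0.8511 = 323400 km².
Ratio = 26950 / 323400 ≈ 0.0833.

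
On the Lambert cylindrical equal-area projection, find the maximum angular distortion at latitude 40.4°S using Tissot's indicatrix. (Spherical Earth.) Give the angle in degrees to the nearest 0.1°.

The Lambert cylindrical equal-area projection is the cylindrical equal-area projection with its standard parallel at the equator (φ₀ = 0). A cylindrical equal-area projection with standard parallel φ₀ has meridian scale h = cos φ / cos φ₀ and parallel scale k = cos φ₀ / cos φ (so areas are preserved, h·k = 1).
At 40.4°: h = 0.7615, k = 1.313; principal scales a = 1.313, b = 0.7615.
sin(ω/2) = (a − b)/(a + b) = 0.5516/2.075 = 0.2659, so ω = 2 arcsin(0.2659) ≈ 30.8°.

30.8°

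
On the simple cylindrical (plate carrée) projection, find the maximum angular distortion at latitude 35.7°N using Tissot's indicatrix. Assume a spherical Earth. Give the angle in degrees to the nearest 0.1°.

11.9°

In the plate carrée (x = Rλ, y = Rφ), meridians are true-scale (h = 1) and parallels are stretched by k = sec φ.
At 35.7°: h = 1.000, k = 1.231; principal scales a = 1.231, b = 1.000.
sin(ω/2) = (a − b)/(a + b) = 0.2314/2.231 = 0.1037, so ω = 2 arcsin(0.1037) ≈ 11.9°.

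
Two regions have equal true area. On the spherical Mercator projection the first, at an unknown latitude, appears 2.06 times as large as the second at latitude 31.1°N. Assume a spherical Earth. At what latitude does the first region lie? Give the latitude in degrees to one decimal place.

Mercator areal scale is sec²φ, so apparent-area ratio = sec²φ₁ / sec²φ₂ = cos²φ₂ / cos²φ₁.
cos²φ₂ / cos²φ₁ = 2.06  ⇒  cos φ₁ = cos 31.1° / √2.06 = 0.8563/1.435 = 0.5966.
φ₁ = arccos(0.5966) ≈ 53.4°.

53.4°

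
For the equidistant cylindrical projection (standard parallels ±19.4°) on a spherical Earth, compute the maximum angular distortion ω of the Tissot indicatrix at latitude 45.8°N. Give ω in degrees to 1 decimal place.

The equidistant cylindrical projection with φ₀ = 19.4° has h = 1 (meridians true) and k = cos φ₀ / cos φ along parallels.
At 45.8°: h = 1.000, k = 1.353; principal scales a = 1.353, b = 1.000.
sin(ω/2) = (a − b)/(a + b) = 0.3529/2.353 = 0.1500, so ω = 2 arcsin(0.1500) ≈ 17.3°.

17.3°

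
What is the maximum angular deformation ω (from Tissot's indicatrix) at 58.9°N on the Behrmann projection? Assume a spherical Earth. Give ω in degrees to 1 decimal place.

The Behrmann projection is cylindrical equal-area with φ₀ = 30°. For cylindrical equal-area with standard parallel φ₀, h = cos φ / cos φ₀ and k = cos φ₀ / cos φ, so h·k = 1.
At 58.9°: h = 0.5964, k = 1.677; principal scales a = 1.677, b = 0.5964.
sin(ω/2) = (a − b)/(a + b) = 1.080/2.273 = 0.4752, so ω = 2 arcsin(0.4752) ≈ 56.7°.

56.7°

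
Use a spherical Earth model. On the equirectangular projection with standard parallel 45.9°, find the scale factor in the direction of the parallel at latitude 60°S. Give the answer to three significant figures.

In the equirectangular projection with standard parallel φ₀ = 45.9° (x = Rλ cos φ₀, y = Rφ), meridians are true-scale (h = 1) and the parallel scale is k = cos φ₀ / cos φ.
k = cos 45.9° / cos 60° = 0.6959/0.5000 = 1.392.

1.39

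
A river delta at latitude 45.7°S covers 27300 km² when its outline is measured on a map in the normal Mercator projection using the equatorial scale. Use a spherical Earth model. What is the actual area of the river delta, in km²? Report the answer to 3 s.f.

For Mercator, h = k = sec φ (a conformal cylindrical projection has a single point scale, 1/cos φ).
Areal scale = k² = sec²φ = 1/cos²(45.7°) = 1/0.6984² = 2.050.
True area = apparent / (areal scale) = 27300 / 2.050 ≈ 13300 km².

13300 km²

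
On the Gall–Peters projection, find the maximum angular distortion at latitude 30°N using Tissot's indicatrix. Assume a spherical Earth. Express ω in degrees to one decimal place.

The Gall–Peters projection is cylindrical equal-area with φ₀ = 45°. For cylindrical equal-area with standard parallel φ₀, h = cos φ / cos φ₀ and k = cos φ₀ / cos φ, so h·k = 1.
At 30°: h = 1.225, k = 0.8165; principal scales a = 1.225, b = 0.8165.
sin(ω/2) = (a − b)/(a + b) = 0.4082/2.041 = 0.2000, so ω = 2 arcsin(0.2000) ≈ 23.1°.

23.1°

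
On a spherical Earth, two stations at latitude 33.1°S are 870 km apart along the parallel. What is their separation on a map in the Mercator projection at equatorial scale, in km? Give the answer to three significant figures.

1040 km

For Mercator, h = k = sec φ (a conformal cylindrical projection has a single point scale, 1/cos φ).
Along the parallel, k = sec 33.1° = 1/0.8377 = 1.194.
Map distance = 870 × 1.194 ≈ 1040 km.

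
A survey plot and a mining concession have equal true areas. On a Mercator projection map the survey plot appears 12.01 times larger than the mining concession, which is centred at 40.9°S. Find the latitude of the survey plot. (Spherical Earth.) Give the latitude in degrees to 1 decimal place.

77.4°

Mercator areal scale is sec²φ, so apparent-area ratio = sec²φ₁ / sec²φ₂ = cos²φ₂ / cos²φ₁.
cos²φ₂ / cos²φ₁ = 12.01  ⇒  cos φ₁ = cos 40.9° / √12.01 = 0.7559/3.466 = 0.2181.
φ₁ = arccos(0.2181) ≈ 77.4°.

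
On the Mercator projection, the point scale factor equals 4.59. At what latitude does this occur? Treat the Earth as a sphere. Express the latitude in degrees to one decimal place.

77.4°

Mercator scale is k = sec φ = 1/cos φ.
1/cos φ = 4.59  ⇒  cos φ = 0.2179  ⇒  φ = arccos(0.2179) ≈ 77.4°.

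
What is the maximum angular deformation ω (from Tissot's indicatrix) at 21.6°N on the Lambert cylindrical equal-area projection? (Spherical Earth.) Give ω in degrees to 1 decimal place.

8.3°

The Lambert cylindrical equal-area projection is the cylindrical equal-area projection with its standard parallel at the equator (φ₀ = 0). Cylindrical equal-area (φ₀ = 0°): h = cos φ / cos 0° along meridians, k = cos 0° / cos φ along parallels; h·k = 1.
At 21.6°: h = 0.9298, k = 1.076; principal scales a = 1.076, b = 0.9298.
sin(ω/2) = (a − b)/(a + b) = 0.1458/2.005 = 0.07268, so ω = 2 arcsin(0.07268) ≈ 8.3°.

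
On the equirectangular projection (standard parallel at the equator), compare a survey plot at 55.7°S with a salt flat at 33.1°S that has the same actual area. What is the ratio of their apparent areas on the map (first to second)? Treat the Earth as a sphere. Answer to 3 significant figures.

In the plate carrée (x = Rλ, y = Rφ), meridians are true-scale (h = 1) and parallels are stretched by k = sec φ.
Areal scale at 55.7°: h·k = 1.000 × 1.775 = 1.775.
Areal scale at 33.1°: h·k = 1.000 × 1.194 = 1.194.
Ratio = 1.775/1.194 ≈ 1.49.

1.49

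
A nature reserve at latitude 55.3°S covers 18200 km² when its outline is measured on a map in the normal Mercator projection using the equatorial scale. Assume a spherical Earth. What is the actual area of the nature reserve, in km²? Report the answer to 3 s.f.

Mercator is conformal, so the point scale is isotropic: h = k = sec φ = 1/cos φ.
Areal scale = k² = sec²φ = 1/cos²(55.3°) = 1/0.5693² = 3.086.
True area = apparent / (areal scale) = 18200 / 3.086 ≈ 5900 km².

5900 km²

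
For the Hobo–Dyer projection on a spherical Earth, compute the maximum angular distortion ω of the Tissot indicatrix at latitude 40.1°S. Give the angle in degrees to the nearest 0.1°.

Hobo–Dyer is a cylindrical equal-area projection with standard parallels at ±37.5°. A cylindrical equal-area projection with standard parallel φ₀ has meridian scale h = cos φ / cos φ₀ and parallel scale k = cos φ₀ / cos φ (so areas are preserved, h·k = 1).
At 40.1°: h = 0.9642, k = 1.037; principal scales a = 1.037, b = 0.9642.
sin(ω/2) = (a − b)/(a + b) = 0.07301/2.001 = 0.03648, so ω = 2 arcsin(0.03648) ≈ 4.2°.

4.2°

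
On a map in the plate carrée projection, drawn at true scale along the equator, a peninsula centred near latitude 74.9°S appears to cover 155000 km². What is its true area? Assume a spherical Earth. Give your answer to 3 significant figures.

In the plate carrée (x = Rλ, y = Rφ), meridians are true-scale (h = 1) and parallels are stretched by k = sec φ.
Areal scale = h·k = 1 × sec φ; at 74.9°, h = 1.000, k = 3.839, so h·k = 3.839.
True area = apparent / (areal scale) = 155000 / 3.839 ≈ 40400 km².

40400 km²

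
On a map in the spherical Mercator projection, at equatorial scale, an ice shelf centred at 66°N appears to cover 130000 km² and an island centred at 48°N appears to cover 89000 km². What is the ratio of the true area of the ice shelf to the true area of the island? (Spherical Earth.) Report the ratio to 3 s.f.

0.540

Mercator's areal exaggeration is sec²φ; hence true area = (apparent area) · cos²φ.
True area of ice shelf: 130000 × cos²(66°) = 130000 × 0.1654 = 21510 km².
True area of island: 89000 × cos²(48°) = 89000 × 0.4477 = 39850 km².
Ratio = 21510 / 39850 ≈ 0.540.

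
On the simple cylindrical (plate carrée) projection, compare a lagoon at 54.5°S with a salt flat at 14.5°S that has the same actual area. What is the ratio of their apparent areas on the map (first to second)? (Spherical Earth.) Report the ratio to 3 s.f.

1.67

In the plate carrée (x = Rλ, y = Rφ), meridians are true-scale (h = 1) and parallels are stretched by k = sec φ.
Areal scale at 54.5°: h·k = 1.000 × 1.722 = 1.722.
Areal scale at 14.5°: h·k = 1.000 × 1.033 = 1.033.
Ratio = 1.722/1.033 ≈ 1.67.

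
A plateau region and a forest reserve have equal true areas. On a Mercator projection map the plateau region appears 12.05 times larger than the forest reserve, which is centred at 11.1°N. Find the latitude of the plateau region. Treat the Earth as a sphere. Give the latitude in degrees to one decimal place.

73.6°

Mercator areal scale is sec²φ, so apparent-area ratio = sec²φ₁ / sec²φ₂ = cos²φ₂ / cos²φ₁.
cos²φ₂ / cos²φ₁ = 12.05  ⇒  cos φ₁ = cos 11.1° / √12.05 = 0.9813/3.471 = 0.2827.
φ₁ = arccos(0.2827) ≈ 73.6°.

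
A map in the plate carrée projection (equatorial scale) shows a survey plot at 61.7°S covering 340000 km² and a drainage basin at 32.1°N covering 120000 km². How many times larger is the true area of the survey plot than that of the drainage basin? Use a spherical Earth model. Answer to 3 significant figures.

1.59

Plate carrée has h = 1 and k = sec φ, giving areal scale sec φ; true area = (apparent area) · cos φ.
True area of survey plot: 340000 × cos(61.7°) = 340000 × 0.4741 = 161200 km².
True area of drainage basin: 120000 × cos(32.1°) = 120000 × 0.8471 = 101700 km².
Ratio = 161200 / 101700 ≈ 1.59.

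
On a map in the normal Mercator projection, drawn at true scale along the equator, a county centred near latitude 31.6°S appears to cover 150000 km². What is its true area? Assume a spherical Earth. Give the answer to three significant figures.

109000 km²

Mercator is conformal, so the point scale is isotropic: h = k = sec φ = 1/cos φ.
Areal scale = k² = sec²φ = 1/cos²(31.6°) = 1/0.8517² = 1.378.
True area = apparent / (areal scale) = 150000 / 1.378 ≈ 109000 km².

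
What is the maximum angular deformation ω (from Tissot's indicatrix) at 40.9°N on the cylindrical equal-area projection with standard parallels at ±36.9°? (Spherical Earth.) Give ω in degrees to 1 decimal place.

6.5°

Cylindrical equal-area (φ₀ = 36.9°): h = cos φ / cos 36.9° along meridians, k = cos 36.9° / cos φ along parallels; h·k = 1.
At 40.9°: h = 0.9452, k = 1.058; principal scales a = 1.058, b = 0.9452.
sin(ω/2) = (a − b)/(a + b) = 0.1128/2.003 = 0.05631, so ω = 2 arcsin(0.05631) ≈ 6.5°.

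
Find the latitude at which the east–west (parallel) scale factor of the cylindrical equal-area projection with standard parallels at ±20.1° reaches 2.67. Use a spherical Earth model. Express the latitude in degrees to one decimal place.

For cylindrical equal-area with standard parallel φ₀, h = cos φ / cos φ₀ and k = cos φ₀ / cos φ, so h·k = 1.
k = cos φ₀ / cos φ = 2.67  ⇒  cos φ = cos 20.1° / 2.67 = 0.3517.
φ = arccos(0.3517) ≈ 69.4°.

69.4°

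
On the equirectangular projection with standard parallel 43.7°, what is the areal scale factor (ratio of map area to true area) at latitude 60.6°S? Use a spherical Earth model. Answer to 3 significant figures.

In the equirectangular projection with standard parallel φ₀ = 43.7° (x = Rλ cos φ₀, y = Rφ), meridians are true-scale (h = 1) and the parallel scale is k = cos φ₀ / cos φ.
Areal scale = h·k = 1 × cos φ₀ / cos φ; at 60.6°, h = 1.000, k = 1.473, so h·k = 1.473.

1.47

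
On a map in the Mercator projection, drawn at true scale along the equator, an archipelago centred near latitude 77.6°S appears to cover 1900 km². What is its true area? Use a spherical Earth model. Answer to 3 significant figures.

87.6 km²

For Mercator, h = k = sec φ (a conformal cylindrical projection has a single point scale, 1/cos φ).
Areal scale = k² = sec²φ = 1/cos²(77.6°) = 1/0.2147² = 21.69.
True area = apparent / (areal scale) = 1900 / 21.69 ≈ 87.6 km².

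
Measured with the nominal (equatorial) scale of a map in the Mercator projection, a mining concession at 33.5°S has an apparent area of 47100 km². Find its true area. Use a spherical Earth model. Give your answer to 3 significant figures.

For Mercator, h = k = sec φ (a conformal cylindrical projection has a single point scale, 1/cos φ).
Areal scale = k² = sec²φ = 1/cos²(33.5°) = 1/0.8339² = 1.438.
True area = apparent / (areal scale) = 47100 / 1.438 ≈ 32800 km².

32800 km²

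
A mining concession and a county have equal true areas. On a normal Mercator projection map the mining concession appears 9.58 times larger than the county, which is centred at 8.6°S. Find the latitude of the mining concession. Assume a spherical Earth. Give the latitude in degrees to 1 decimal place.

Mercator areal scale is sec²φ, so apparent-area ratio = sec²φ₁ / sec²φ₂ = cos²φ₂ / cos²φ₁.
cos²φ₂ / cos²φ₁ = 9.58  ⇒  cos φ₁ = cos 8.6° / √9.58 = 0.9888/3.095 = 0.3195.
φ₁ = arccos(0.3195) ≈ 71.4°.

71.4°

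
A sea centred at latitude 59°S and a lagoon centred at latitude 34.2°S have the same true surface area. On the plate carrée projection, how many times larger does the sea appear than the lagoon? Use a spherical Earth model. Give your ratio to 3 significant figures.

For the equirectangular projection with φ₀ = 0 (plate carrée), h = 1 along meridians and k = sec φ along parallels.
Areal scale at 59°: h·k = 1.000 × 1.942 = 1.942.
Areal scale at 34.2°: h·k = 1.000 × 1.209 = 1.209.
Ratio = 1.942/1.209 ≈ 1.61.

1.61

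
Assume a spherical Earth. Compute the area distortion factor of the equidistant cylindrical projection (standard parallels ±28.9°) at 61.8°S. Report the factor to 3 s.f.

1.85

With standard parallel φ₀ = 28.9°, the equirectangular projection gives x = Rλ cos φ₀, y = Rφ, so h = 1 and k = cos 28.9° / cos φ.
Areal scale = h·k = 1 × cos φ₀ / cos φ; at 61.8°, h = 1.000, k = 1.853, so h·k = 1.853.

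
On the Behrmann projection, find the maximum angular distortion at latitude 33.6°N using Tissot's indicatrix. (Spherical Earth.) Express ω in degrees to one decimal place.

4.5°

Behrmann is a cylindrical equal-area projection with standard parallels at ±30°. A cylindrical equal-area projection with standard parallel φ₀ has meridian scale h = cos φ / cos φ₀ and parallel scale k = cos φ₀ / cos φ (so areas are preserved, h·k = 1).
At 33.6°: h = 0.9618, k = 1.040; principal scales a = 1.040, b = 0.9618.
sin(ω/2) = (a − b)/(a + b) = 0.07797/2.002 = 0.03896, so ω = 2 arcsin(0.03896) ≈ 4.5°.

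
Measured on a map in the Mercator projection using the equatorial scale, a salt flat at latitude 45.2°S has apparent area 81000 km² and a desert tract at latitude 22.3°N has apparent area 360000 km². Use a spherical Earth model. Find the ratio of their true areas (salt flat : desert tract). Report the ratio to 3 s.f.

Since Mercator area scale is 1/cos²φ, the true area equals the apparent area multiplied by cos²φ.
True area of salt flat: 81000 × cos²(45.2°) = 81000 × 0.4965 = 40220 km².
True area of desert tract: 360000 × cos²(22.3°) = 360000 × 0.8560 = 308200 km².
Ratio = 40220 / 308200 ≈ 0.131.

0.131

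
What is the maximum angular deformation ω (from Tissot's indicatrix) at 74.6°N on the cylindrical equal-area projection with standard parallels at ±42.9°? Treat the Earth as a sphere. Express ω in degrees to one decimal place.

100.3°

A cylindrical equal-area projection with standard parallel φ₀ has meridian scale h = cos φ / cos φ₀ and parallel scale k = cos φ₀ / cos φ (so areas are preserved, h·k = 1).
At 74.6°: h = 0.3625, k = 2.759; principal scales a = 2.759, b = 0.3625.
sin(ω/2) = (a − b)/(a + b) = 2.396/3.121 = 0.7677, so ω = 2 arcsin(0.7677) ≈ 100.3°.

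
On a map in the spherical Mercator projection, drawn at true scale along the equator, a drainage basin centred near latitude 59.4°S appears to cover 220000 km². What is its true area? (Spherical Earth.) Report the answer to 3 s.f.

57000 km²

For Mercator, h = k = sec φ (a conformal cylindrical projection has a single point scale, 1/cos φ).
Areal scale = k² = sec²φ = 1/cos²(59.4°) = 1/0.5090² = 3.859.
True area = apparent / (areal scale) = 220000 / 3.859 ≈ 57000 km².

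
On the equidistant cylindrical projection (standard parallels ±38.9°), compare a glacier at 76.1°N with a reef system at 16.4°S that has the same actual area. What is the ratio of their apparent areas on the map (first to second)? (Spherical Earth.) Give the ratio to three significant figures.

3.99

In the equirectangular projection with standard parallel φ₀ = 38.9° (x = Rλ cos φ₀, y = Rφ), meridians are true-scale (h = 1) and the parallel scale is k = cos φ₀ / cos φ.
Areal scale at 76.1°: h·k = 1.000 × 3.240 = 3.240.
Areal scale at 16.4°: h·k = 1.000 × 0.8112 = 0.8112.
Ratio = 3.240/0.8112 ≈ 3.99.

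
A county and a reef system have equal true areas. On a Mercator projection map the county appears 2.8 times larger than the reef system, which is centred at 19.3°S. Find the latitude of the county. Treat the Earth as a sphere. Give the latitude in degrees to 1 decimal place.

55.7°

For equal true areas on Mercator, apparent areas scale as sec²φ, so the ratio is cos²φ₂ / cos²φ₁.
cos²φ₂ / cos²φ₁ = 2.8  ⇒  cos φ₁ = cos 19.3° / √2.8 = 0.9438/1.673 = 0.5640.
φ₁ = arccos(0.5640) ≈ 55.7°.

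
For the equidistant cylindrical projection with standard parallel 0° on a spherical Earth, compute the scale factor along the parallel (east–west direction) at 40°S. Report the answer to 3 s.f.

For the equirectangular projection with φ₀ = 0 (plate carrée), h = 1 along meridians and k = sec φ along parallels.
k = 1/cos 40° = 1/0.7660 = 1.305.

1.31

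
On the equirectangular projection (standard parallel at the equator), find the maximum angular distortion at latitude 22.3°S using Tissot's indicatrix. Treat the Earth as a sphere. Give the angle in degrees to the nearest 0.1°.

4.5°

For the equirectangular projection with φ₀ = 0 (plate carrée), h = 1 along meridians and k = sec φ along parallels.
At 22.3°: h = 1.000, k = 1.081; principal scales a = 1.081, b = 1.000.
sin(ω/2) = (a − b)/(a + b) = 0.08084/2.081 = 0.03885, so ω = 2 arcsin(0.03885) ≈ 4.5°.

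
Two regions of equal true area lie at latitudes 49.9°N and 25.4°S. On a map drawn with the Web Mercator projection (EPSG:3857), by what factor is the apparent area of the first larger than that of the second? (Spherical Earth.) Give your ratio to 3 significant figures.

On Mercator, area is exaggerated by sec²φ = 1/cos²φ.
At 49.9°: sec²(49.9°) = 1/0.6441² = 2.410.
At 25.4°: sec²(25.4°) = 1/0.9033² = 1.225.
Ratio = 2.410/1.225 = cos²(25.4°)/cos²(49.9°) ≈ 1.97.

1.97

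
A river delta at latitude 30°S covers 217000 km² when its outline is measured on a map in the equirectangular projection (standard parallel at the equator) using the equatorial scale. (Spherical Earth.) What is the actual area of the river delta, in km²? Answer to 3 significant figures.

In the plate carrée (x = Rλ, y = Rφ), meridians are true-scale (h = 1) and parallels are stretched by k = sec φ.
Areal scale = h·k = 1 × sec φ; at 30°, h = 1.000, k = 1.155, so h·k = 1.155.
True area = apparent / (areal scale) = 217000 / 1.155 ≈ 188000 km².

188000 km²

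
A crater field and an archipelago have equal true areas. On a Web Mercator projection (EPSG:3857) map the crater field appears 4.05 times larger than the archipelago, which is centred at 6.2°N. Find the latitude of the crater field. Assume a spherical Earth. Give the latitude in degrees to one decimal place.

On Mercator, (apparent₁)/(apparent₂) = sec²φ₁ / sec²φ₂ when true areas are equal.
cos²φ₂ / cos²φ₁ = 4.05  ⇒  cos φ₁ = cos 6.2° / √4.05 = 0.9942/2.012 = 0.4940.
φ₁ = arccos(0.4940) ≈ 60.4°.

60.4°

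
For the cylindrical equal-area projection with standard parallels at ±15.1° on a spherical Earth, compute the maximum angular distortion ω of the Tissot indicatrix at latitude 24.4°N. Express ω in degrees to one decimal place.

Cylindrical equal-area (φ₀ = 15.1°): h = cos φ / cos 15.1° along meridians, k = cos 15.1° / cos φ along parallels; h·k = 1.
At 24.4°: h = 0.9433, k = 1.060; principal scales a = 1.060, b = 0.9433.
sin(ω/2) = (a − b)/(a + b) = 0.1169/2.003 = 0.05836, so ω = 2 arcsin(0.05836) ≈ 6.7°.

6.7°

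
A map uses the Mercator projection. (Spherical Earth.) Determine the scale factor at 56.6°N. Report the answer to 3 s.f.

Mercator is conformal, so the point scale is isotropic: h = k = sec φ = 1/cos φ.
k = 1/cos 56.6° = 1/0.5505 = 1.817.

1.82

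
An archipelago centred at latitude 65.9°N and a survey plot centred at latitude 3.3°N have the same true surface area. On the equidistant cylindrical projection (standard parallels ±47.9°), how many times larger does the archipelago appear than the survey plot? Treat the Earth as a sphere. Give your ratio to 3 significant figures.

The equidistant cylindrical projection with φ₀ = 47.9° has h = 1 (meridians true) and k = cos φ₀ / cos φ along parallels.
Areal scale at 65.9°: h·k = 1.000 × 1.642 = 1.642.
Areal scale at 3.3°: h·k = 1.000 × 0.6715 = 0.6715.
Ratio = 1.642/0.6715 ≈ 2.44.

2.44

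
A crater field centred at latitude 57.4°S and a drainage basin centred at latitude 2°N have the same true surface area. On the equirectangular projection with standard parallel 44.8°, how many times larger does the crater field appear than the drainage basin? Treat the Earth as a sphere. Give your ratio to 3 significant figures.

With standard parallel φ₀ = 44.8°, the equirectangular projection gives x = Rλ cos φ₀, y = Rφ, so h = 1 and k = cos 44.8° / cos φ.
Areal scale at 57.4°: h·k = 1.000 × 1.317 = 1.317.
Areal scale at 2°: h·k = 1.000 × 0.7100 = 0.7100.
Ratio = 1.317/0.7100 ≈ 1.85.

1.85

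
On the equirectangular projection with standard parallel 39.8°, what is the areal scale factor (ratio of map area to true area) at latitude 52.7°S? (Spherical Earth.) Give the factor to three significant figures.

1.27

With standard parallel φ₀ = 39.8°, the equirectangular projection gives x = Rλ cos φ₀, y = Rφ, so h = 1 and k = cos 39.8° / cos φ.
Areal scale = h·k = 1 × cos φ₀ / cos φ; at 52.7°, h = 1.000, k = 1.268, so h·k = 1.268.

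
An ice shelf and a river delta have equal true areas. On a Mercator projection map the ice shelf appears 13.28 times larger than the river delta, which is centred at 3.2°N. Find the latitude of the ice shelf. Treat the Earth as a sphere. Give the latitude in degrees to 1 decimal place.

Mercator areal scale is sec²φ, so apparent-area ratio = sec²φ₁ / sec²φ₂ = cos²φ₂ / cos²φ₁.
cos²φ₂ / cos²φ₁ = 13.28  ⇒  cos φ₁ = cos 3.2° / √13.28 = 0.9984/3.644 = 0.2740.
φ₁ = arccos(0.2740) ≈ 74.1°.

74.1°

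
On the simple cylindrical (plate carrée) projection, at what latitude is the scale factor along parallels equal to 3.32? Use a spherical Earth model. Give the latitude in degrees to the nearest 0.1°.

Plate carrée: h = 1, k = sec φ along parallels.
sec φ = 3.32  ⇒  cos φ = 0.3012  ⇒  φ ≈ 72.5°.

72.5°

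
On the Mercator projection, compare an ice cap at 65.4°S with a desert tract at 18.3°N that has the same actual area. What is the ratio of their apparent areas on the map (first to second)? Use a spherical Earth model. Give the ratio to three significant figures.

5.20

Mercator is conformal with k = sec φ, so areal scale = k² = sec²φ.
At 65.4°: sec²(65.4°) = 1/0.4163² = 5.771.
At 18.3°: sec²(18.3°) = 1/0.9494² = 1.109.
Ratio = 5.771/1.109 = cos²(18.3°)/cos²(65.4°) ≈ 5.20.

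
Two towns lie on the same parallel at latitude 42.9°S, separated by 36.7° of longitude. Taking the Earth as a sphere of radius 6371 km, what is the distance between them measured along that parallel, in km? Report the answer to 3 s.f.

Arc length along a parallel = R cos φ · Δλ (with Δλ in radians).
= 6371 × cos 42.9° × (36.7° × π/180) = 6371 × 0.7325 × 0.6405 ≈ 2990 km.

2990 km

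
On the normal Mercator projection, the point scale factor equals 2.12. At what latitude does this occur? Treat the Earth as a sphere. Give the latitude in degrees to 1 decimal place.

Mercator scale is k = sec φ = 1/cos φ.
1/cos φ = 2.12  ⇒  cos φ = 0.4717  ⇒  φ = arccos(0.4717) ≈ 61.9°.

61.9°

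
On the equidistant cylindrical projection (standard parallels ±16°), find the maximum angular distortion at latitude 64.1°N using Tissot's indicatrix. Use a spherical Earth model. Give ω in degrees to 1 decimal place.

The equidistant cylindrical projection with φ₀ = 16° has h = 1 (meridians true) and k = cos φ₀ / cos φ along parallels.
At 64.1°: h = 1.000, k = 2.201; principal scales a = 2.201, b = 1.000.
sin(ω/2) = (a − b)/(a + b) = 1.201/3.201 = 0.3751, so ω = 2 arcsin(0.3751) ≈ 44.1°.

44.1°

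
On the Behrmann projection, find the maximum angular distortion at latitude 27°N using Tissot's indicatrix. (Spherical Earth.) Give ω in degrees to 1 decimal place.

Behrmann is a cylindrical equal-area projection with standard parallels at ±30°. For cylindrical equal-area with standard parallel φ₀, h = cos φ / cos φ₀ and k = cos φ₀ / cos φ, so h·k = 1.
At 27°: h = 1.029, k = 0.9720; principal scales a = 1.029, b = 0.9720.
sin(ω/2) = (a − b)/(a + b) = 0.05688/2.001 = 0.02843, so ω = 2 arcsin(0.02843) ≈ 3.3°.

3.3°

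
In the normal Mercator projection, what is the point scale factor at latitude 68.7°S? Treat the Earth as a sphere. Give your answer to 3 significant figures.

The Mercator projection is conformal; its linear scale factor is the same in every direction and equals sec φ = 1/cos φ.
k = 1/cos 68.7° = 1/0.3633 = 2.753.

2.75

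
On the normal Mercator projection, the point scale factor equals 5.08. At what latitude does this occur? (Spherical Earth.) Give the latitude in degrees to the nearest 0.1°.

Mercator scale is k = sec φ = 1/cos φ.
1/cos φ = 5.08  ⇒  cos φ = 0.1969  ⇒  φ = arccos(0.1969) ≈ 78.6°.

78.6°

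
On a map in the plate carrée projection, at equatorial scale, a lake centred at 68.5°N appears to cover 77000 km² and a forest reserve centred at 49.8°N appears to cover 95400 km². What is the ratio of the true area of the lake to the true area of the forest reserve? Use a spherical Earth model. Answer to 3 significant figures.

0.458

On the plate carrée, areal scale = h·k = 1 × sec φ, so true area = apparent × cos φ.
True area of lake: 77000 × cos(68.5°) = 77000 × 0.3665 = 28220 km².
True area of forest reserve: 95400 × cos(49.8°) = 95400 × 0.6455 = 61580 km².
Ratio = 28220 / 61580 ≈ 0.458.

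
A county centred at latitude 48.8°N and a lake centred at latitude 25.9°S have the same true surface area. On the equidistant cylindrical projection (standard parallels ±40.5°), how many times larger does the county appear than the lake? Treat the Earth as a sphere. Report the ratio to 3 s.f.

With standard parallel φ₀ = 40.5°, the equirectangular projection gives x = Rλ cos φ₀, y = Rφ, so h = 1 and k = cos 40.5° / cos φ.
Areal scale at 48.8°: h·k = 1.000 × 1.154 = 1.154.
Areal scale at 25.9°: h·k = 1.000 × 0.8453 = 0.8453.
Ratio = 1.154/0.8453 ≈ 1.37.

1.37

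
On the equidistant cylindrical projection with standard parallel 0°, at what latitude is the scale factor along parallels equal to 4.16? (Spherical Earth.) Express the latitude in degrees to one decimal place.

76.1°

Plate carrée: h = 1, k = sec φ along parallels.
sec φ = 4.16  ⇒  cos φ = 0.2404  ⇒  φ ≈ 76.1°.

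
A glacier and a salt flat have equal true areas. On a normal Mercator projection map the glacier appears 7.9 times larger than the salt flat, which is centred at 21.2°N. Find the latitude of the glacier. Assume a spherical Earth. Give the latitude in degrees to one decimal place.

On Mercator, (apparent₁)/(apparent₂) = sec²φ₁ / sec²φ₂ when true areas are equal.
cos²φ₂ / cos²φ₁ = 7.9  ⇒  cos φ₁ = cos 21.2° / √7.9 = 0.9323/2.811 = 0.3317.
φ₁ = arccos(0.3317) ≈ 70.6°.

70.6°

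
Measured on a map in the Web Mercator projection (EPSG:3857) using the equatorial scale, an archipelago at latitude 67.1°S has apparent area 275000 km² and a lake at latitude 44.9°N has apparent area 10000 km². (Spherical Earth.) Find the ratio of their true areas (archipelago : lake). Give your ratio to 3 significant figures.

8.30

Since Mercator area scale is 1/cos²φ, the true area equals the apparent area multiplied by cos²φ.
True area of archipelago: 275000 × cos²(67.1°) = 275000 × 0.1514 = 41640 km².
True area of lake: 10000 × cos²(44.9°) = 10000 × 0.5017 = 5017 km².
Ratio = 41640 / 5017 ≈ 8.30.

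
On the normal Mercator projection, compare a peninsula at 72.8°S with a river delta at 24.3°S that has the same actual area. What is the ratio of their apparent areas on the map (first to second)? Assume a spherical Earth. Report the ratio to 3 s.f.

Mercator is conformal with k = sec φ, so areal scale = k² = sec²φ.
At 72.8°: sec²(72.8°) = 1/0.2957² = 11.44.
At 24.3°: sec²(24.3°) = 1/0.9114² = 1.204.
Ratio = 11.44/1.204 = cos²(24.3°)/cos²(72.8°) ≈ 9.50.

9.50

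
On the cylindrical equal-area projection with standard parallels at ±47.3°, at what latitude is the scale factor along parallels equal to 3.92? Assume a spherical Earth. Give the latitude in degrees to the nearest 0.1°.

80.0°

A cylindrical equal-area projection with standard parallel φ₀ has meridian scale h = cos φ / cos φ₀ and parallel scale k = cos φ₀ / cos φ (so areas are preserved, h·k = 1).
k = cos φ₀ / cos φ = 3.92  ⇒  cos φ = cos 47.3° / 3.92 = 0.1730.
φ = arccos(0.1730) ≈ 80.0°.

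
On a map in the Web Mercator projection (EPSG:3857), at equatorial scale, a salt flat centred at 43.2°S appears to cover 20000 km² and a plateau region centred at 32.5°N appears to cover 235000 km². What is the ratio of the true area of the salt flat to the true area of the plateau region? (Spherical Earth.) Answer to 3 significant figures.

0.0636

Since Mercator area scale is 1/cos²φ, the true area equals the apparent area multiplied by cos²φ.
True area of salt flat: 20000 × cos²(43.2°) = 20000 × 0.5314 = 10630 km².
True area of plateau region: 235000 × cos²(32.5°) = 235000 × 0.7113 = 167200 km².
Ratio = 10630 / 167200 ≈ 0.0636.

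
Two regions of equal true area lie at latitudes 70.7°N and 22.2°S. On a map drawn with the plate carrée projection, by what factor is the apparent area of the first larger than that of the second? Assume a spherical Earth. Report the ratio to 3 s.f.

2.80

Plate carrée maps x = Rλ, y = Rφ. The meridian scale is h = 1 and the parallel scale is k = 1/cos φ = sec φ.
Areal scale at 70.7°: h·k = 1.000 × 3.026 = 3.026.
Areal scale at 22.2°: h·k = 1.000 × 1.080 = 1.080.
Ratio = 3.026/1.080 ≈ 2.80.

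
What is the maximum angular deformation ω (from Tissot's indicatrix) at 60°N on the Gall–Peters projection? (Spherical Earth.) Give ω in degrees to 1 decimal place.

The Gall–Peters projection is cylindrical equal-area with φ₀ = 45°. Cylindrical equal-area (φ₀ = 45°): h = cos φ / cos 45° along meridians, k = cos 45° / cos φ along parallels; h·k = 1.
At 60°: h = 0.7071, k = 1.414; principal scales a = 1.414, b = 0.7071.
sin(ω/2) = (a − b)/(a + b) = 0.7071/2.121 = 0.3333, so ω = 2 arcsin(0.3333) ≈ 38.9°.

38.9°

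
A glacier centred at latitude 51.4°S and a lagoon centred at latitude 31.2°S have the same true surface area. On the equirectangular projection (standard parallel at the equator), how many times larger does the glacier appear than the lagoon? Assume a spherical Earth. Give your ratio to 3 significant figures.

Plate carrée maps x = Rλ, y = Rφ. The meridian scale is h = 1 and the parallel scale is k = 1/cos φ = sec φ.
Areal scale at 51.4°: h·k = 1.000 × 1.603 = 1.603.
Areal scale at 31.2°: h·k = 1.000 × 1.169 = 1.169.
Ratio = 1.603/1.169 ≈ 1.37.

1.37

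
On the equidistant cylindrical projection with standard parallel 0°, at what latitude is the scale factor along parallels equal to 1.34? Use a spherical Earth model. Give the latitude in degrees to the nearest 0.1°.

41.7°

Plate carrée: h = 1, k = sec φ along parallels.
sec φ = 1.34  ⇒  cos φ = 0.7463  ⇒  φ ≈ 41.7°.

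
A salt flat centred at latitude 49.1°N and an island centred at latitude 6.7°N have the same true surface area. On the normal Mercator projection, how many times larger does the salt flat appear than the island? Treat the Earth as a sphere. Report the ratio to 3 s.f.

On Mercator, area is exaggerated by sec²φ = 1/cos²φ.
At 49.1°: sec²(49.1°) = 1/0.6547² = 2.333.
At 6.7°: sec²(6.7°) = 1/0.9932² = 1.014.
Ratio = 2.333/1.014 = cos²(6.7°)/cos²(49.1°) ≈ 2.30.

2.30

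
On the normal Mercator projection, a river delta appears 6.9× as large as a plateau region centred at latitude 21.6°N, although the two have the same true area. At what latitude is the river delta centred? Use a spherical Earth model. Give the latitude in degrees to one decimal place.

69.3°

For equal true areas on Mercator, apparent areas scale as sec²φ, so the ratio is cos²φ₂ / cos²φ₁.
cos²φ₂ / cos²φ₁ = 6.9  ⇒  cos φ₁ = cos 21.6° / √6.9 = 0.9298/2.627 = 0.3540.
φ₁ = arccos(0.3540) ≈ 69.3°.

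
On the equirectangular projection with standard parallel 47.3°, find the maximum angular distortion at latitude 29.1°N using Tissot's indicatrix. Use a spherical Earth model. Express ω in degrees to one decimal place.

With standard parallel φ₀ = 47.3°, the equirectangular projection gives x = Rλ cos φ₀, y = Rφ, so h = 1 and k = cos 47.3° / cos φ.
At 29.1°: h = 1.000, k = 0.7761; principal scales a = 1.000, b = 0.7761.
sin(ω/2) = (a − b)/(a + b) = 0.2239/1.776 = 0.1260, so ω = 2 arcsin(0.1260) ≈ 14.5°.

14.5°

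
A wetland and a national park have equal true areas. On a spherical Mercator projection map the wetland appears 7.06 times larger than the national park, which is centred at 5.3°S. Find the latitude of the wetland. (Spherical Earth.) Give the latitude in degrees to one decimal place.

For equal true areas on Mercator, apparent areas scale as sec²φ, so the ratio is cos²φ₂ / cos²φ₁.
cos²φ₂ / cos²φ₁ = 7.06  ⇒  cos φ₁ = cos 5.3° / √7.06 = 0.9957/2.657 = 0.3747.
φ₁ = arccos(0.3747) ≈ 68.0°.

68.0°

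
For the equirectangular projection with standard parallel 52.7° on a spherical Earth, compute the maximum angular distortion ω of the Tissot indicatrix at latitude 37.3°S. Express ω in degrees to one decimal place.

In the equirectangular projection with standard parallel φ₀ = 52.7° (x = Rλ cos φ₀, y = Rφ), meridians are true-scale (h = 1) and the parallel scale is k = cos φ₀ / cos φ.
At 37.3°: h = 1.000, k = 0.7618; principal scales a = 1.000, b = 0.7618.
sin(ω/2) = (a − b)/(a + b) = 0.2382/1.762 = 0.1352, so ω = 2 arcsin(0.1352) ≈ 15.5°.

15.5°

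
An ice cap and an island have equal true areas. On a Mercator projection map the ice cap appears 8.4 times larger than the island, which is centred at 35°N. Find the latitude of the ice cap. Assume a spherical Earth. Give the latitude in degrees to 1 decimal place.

For equal true areas on Mercator, apparent areas scale as sec²φ, so the ratio is cos²φ₂ / cos²φ₁.
cos²φ₂ / cos²φ₁ = 8.4  ⇒  cos φ₁ = cos 35° / √8.4 = 0.8192/2.898 = 0.2826.
φ₁ = arccos(0.2826) ≈ 73.6°.

73.6°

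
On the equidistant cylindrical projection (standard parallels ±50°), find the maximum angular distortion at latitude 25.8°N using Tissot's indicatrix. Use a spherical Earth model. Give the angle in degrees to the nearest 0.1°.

19.2°

The equidistant cylindrical projection with φ₀ = 50° has h = 1 (meridians true) and k = cos φ₀ / cos φ along parallels.
At 25.8°: h = 1.000, k = 0.7140; principal scales a = 1.000, b = 0.7140.
sin(ω/2) = (a − b)/(a + b) = 0.2860/1.714 = 0.1669, so ω = 2 arcsin(0.1669) ≈ 19.2°.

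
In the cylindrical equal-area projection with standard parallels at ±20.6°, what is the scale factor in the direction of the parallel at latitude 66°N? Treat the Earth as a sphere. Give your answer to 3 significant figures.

Cylindrical equal-area (φ₀ = 20.6°): h = cos φ / cos 20.6° along meridians, k = cos 20.6° / cos φ along parallels; h·k = 1.
k = cos 20.6° / cos 66° = 0.9361/0.4067 = 2.301.

2.30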